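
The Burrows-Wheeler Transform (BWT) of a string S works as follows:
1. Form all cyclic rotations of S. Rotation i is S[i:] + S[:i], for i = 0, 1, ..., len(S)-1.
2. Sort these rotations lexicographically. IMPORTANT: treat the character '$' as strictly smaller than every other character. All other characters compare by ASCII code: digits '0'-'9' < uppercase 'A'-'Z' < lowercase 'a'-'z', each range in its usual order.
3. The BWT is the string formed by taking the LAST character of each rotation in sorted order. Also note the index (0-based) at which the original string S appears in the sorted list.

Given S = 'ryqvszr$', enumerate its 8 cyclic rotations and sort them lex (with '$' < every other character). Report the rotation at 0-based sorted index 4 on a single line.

All 8 rotations (rotation i = S[i:]+S[:i]):
  rot[0] = ryqvszr$
  rot[1] = yqvszr$r
  rot[2] = qvszr$ry
  rot[3] = vszr$ryq
  rot[4] = szr$ryqv
  rot[5] = zr$ryqvs
  rot[6] = r$ryqvsz
  rot[7] = $ryqvszr
Sorted (with $ < everything):
  sorted[0] = $ryqvszr
  sorted[1] = qvszr$ry
  sorted[2] = r$ryqvsz
  sorted[3] = ryqvszr$
  sorted[4] = szr$ryqv
  sorted[5] = vszr$ryq
  sorted[6] = yqvszr$r
  sorted[7] = zr$ryqvs
sorted[4] = szr$ryqv

Answer: szr$ryqv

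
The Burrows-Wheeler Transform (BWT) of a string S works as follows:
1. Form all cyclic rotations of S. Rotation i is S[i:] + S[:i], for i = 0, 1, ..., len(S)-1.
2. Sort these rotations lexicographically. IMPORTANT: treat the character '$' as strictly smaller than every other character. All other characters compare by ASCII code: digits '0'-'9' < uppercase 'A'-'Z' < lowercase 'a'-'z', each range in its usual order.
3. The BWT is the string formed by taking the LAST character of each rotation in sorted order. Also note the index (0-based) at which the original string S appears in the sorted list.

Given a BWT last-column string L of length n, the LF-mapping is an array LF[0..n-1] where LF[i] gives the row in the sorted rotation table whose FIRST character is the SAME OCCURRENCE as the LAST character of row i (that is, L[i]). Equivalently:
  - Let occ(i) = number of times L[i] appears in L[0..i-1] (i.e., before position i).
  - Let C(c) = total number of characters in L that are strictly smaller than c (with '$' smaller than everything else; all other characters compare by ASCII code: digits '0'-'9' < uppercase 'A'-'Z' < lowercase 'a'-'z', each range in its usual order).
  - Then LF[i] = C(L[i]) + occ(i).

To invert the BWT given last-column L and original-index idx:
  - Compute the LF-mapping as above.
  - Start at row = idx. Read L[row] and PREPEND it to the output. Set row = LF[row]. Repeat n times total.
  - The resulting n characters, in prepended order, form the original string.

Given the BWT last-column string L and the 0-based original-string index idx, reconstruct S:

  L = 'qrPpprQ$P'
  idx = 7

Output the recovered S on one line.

Answer: rPPrppQq$

Derivation:
LF mapping: 6 7 1 4 5 8 3 0 2
Walk LF starting at row 7, prepending L[row]:
  step 1: row=7, L[7]='$', prepend. Next row=LF[7]=0
  step 2: row=0, L[0]='q', prepend. Next row=LF[0]=6
  step 3: row=6, L[6]='Q', prepend. Next row=LF[6]=3
  step 4: row=3, L[3]='p', prepend. Next row=LF[3]=4
  step 5: row=4, L[4]='p', prepend. Next row=LF[4]=5
  step 6: row=5, L[5]='r', prepend. Next row=LF[5]=8
  step 7: row=8, L[8]='P', prepend. Next row=LF[8]=2
  step 8: row=2, L[2]='P', prepend. Next row=LF[2]=1
  step 9: row=1, L[1]='r', prepend. Next row=LF[1]=7
Reversed output: rPPrppQq$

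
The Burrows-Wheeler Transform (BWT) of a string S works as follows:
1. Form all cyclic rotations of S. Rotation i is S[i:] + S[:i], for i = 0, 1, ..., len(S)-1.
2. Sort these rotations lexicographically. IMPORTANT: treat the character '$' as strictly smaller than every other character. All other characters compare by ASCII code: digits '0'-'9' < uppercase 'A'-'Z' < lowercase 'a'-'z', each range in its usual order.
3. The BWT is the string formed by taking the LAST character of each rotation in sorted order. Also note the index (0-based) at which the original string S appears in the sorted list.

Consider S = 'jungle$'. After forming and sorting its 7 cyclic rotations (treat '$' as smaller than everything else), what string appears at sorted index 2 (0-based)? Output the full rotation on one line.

All 7 rotations (rotation i = S[i:]+S[:i]):
  rot[0] = jungle$
  rot[1] = ungle$j
  rot[2] = ngle$ju
  rot[3] = gle$jun
  rot[4] = le$jung
  rot[5] = e$jungl
  rot[6] = $jungle
Sorted (with $ < everything):
  sorted[0] = $jungle
  sorted[1] = e$jungl
  sorted[2] = gle$jun
  sorted[3] = jungle$
  sorted[4] = le$jung
  sorted[5] = ngle$ju
  sorted[6] = ungle$j
sorted[2] = gle$jun

Answer: gle$jun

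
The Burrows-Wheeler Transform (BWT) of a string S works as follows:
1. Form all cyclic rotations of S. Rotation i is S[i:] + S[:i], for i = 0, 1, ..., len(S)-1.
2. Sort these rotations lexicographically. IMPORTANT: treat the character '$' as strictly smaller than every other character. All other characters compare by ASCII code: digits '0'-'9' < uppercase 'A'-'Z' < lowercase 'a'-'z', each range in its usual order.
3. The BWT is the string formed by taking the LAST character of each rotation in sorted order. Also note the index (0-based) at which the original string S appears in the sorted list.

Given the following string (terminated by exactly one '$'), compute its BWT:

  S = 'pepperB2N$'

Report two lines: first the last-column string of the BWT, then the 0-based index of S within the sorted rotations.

All 10 rotations (rotation i = S[i:]+S[:i]):
  rot[0] = pepperB2N$
  rot[1] = epperB2N$p
  rot[2] = pperB2N$pe
  rot[3] = perB2N$pep
  rot[4] = erB2N$pepp
  rot[5] = rB2N$peppe
  rot[6] = B2N$pepper
  rot[7] = 2N$pepperB
  rot[8] = N$pepperB2
  rot[9] = $pepperB2N
Sorted (with $ < everything):
  sorted[0] = $pepperB2N  (last char: 'N')
  sorted[1] = 2N$pepperB  (last char: 'B')
  sorted[2] = B2N$pepper  (last char: 'r')
  sorted[3] = N$pepperB2  (last char: '2')
  sorted[4] = epperB2N$p  (last char: 'p')
  sorted[5] = erB2N$pepp  (last char: 'p')
  sorted[6] = pepperB2N$  (last char: '$')
  sorted[7] = perB2N$pep  (last char: 'p')
  sorted[8] = pperB2N$pe  (last char: 'e')
  sorted[9] = rB2N$peppe  (last char: 'e')
Last column: NBr2pp$pee
Original string S is at sorted index 6

Answer: NBr2pp$pee
6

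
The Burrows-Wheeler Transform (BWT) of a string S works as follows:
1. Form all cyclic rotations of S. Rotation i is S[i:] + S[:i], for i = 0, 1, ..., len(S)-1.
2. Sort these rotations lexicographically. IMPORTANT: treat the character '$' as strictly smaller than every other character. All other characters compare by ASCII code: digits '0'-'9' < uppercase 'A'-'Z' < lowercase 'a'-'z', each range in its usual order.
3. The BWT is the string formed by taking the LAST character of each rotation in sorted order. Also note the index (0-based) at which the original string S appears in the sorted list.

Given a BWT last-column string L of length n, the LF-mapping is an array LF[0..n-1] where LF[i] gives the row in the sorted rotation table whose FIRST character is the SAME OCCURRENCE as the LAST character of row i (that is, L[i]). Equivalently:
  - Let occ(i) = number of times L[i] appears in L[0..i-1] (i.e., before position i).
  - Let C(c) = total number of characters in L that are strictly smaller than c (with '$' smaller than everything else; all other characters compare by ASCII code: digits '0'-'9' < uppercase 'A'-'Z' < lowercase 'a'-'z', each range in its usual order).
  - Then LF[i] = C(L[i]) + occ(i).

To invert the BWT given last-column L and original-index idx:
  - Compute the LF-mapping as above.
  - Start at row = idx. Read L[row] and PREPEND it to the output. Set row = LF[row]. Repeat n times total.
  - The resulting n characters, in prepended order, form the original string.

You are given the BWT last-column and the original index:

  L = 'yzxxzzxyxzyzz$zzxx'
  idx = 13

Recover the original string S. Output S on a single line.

LF mapping: 7 10 1 2 11 12 3 8 4 13 9 14 15 0 16 17 5 6
Walk LF starting at row 13, prepending L[row]:
  step 1: row=13, L[13]='$', prepend. Next row=LF[13]=0
  step 2: row=0, L[0]='y', prepend. Next row=LF[0]=7
  step 3: row=7, L[7]='y', prepend. Next row=LF[7]=8
  step 4: row=8, L[8]='x', prepend. Next row=LF[8]=4
  step 5: row=4, L[4]='z', prepend. Next row=LF[4]=11
  step 6: row=11, L[11]='z', prepend. Next row=LF[11]=14
  step 7: row=14, L[14]='z', prepend. Next row=LF[14]=16
  step 8: row=16, L[16]='x', prepend. Next row=LF[16]=5
  step 9: row=5, L[5]='z', prepend. Next row=LF[5]=12
  step 10: row=12, L[12]='z', prepend. Next row=LF[12]=15
  step 11: row=15, L[15]='z', prepend. Next row=LF[15]=17
  step 12: row=17, L[17]='x', prepend. Next row=LF[17]=6
  step 13: row=6, L[6]='x', prepend. Next row=LF[6]=3
  step 14: row=3, L[3]='x', prepend. Next row=LF[3]=2
  step 15: row=2, L[2]='x', prepend. Next row=LF[2]=1
  step 16: row=1, L[1]='z', prepend. Next row=LF[1]=10
  step 17: row=10, L[10]='y', prepend. Next row=LF[10]=9
  step 18: row=9, L[9]='z', prepend. Next row=LF[9]=13
Reversed output: zyzxxxxzzzxzzzxyy$

Answer: zyzxxxxzzzxzzzxyy$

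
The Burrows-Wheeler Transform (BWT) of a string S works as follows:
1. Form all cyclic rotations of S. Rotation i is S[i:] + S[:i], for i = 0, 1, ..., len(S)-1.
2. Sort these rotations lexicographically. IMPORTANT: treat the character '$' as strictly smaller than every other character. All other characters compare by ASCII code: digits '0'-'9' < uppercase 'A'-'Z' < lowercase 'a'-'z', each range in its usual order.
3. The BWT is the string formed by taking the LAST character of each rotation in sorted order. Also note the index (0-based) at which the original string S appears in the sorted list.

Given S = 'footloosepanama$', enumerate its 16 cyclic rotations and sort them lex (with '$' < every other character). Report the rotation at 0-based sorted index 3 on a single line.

Answer: anama$footloosep

Derivation:
All 16 rotations (rotation i = S[i:]+S[:i]):
  rot[0] = footloosepanama$
  rot[1] = ootloosepanama$f
  rot[2] = otloosepanama$fo
  rot[3] = tloosepanama$foo
  rot[4] = loosepanama$foot
  rot[5] = oosepanama$footl
  rot[6] = osepanama$footlo
  rot[7] = sepanama$footloo
  rot[8] = epanama$footloos
  rot[9] = panama$footloose
  rot[10] = anama$footloosep
  rot[11] = nama$footloosepa
  rot[12] = ama$footloosepan
  rot[13] = ma$footloosepana
  rot[14] = a$footloosepanam
  rot[15] = $footloosepanama
Sorted (with $ < everything):
  sorted[0] = $footloosepanama
  sorted[1] = a$footloosepanam
  sorted[2] = ama$footloosepan
  sorted[3] = anama$footloosep
  sorted[4] = epanama$footloos
  sorted[5] = footloosepanama$
  sorted[6] = loosepanama$foot
  sorted[7] = ma$footloosepana
  sorted[8] = nama$footloosepa
  sorted[9] = oosepanama$footl
  sorted[10] = ootloosepanama$f
  sorted[11] = osepanama$footlo
  sorted[12] = otloosepanama$fo
  sorted[13] = panama$footloose
  sorted[14] = sepanama$footloo
  sorted[15] = tloosepanama$foo
sorted[3] = anama$footloosep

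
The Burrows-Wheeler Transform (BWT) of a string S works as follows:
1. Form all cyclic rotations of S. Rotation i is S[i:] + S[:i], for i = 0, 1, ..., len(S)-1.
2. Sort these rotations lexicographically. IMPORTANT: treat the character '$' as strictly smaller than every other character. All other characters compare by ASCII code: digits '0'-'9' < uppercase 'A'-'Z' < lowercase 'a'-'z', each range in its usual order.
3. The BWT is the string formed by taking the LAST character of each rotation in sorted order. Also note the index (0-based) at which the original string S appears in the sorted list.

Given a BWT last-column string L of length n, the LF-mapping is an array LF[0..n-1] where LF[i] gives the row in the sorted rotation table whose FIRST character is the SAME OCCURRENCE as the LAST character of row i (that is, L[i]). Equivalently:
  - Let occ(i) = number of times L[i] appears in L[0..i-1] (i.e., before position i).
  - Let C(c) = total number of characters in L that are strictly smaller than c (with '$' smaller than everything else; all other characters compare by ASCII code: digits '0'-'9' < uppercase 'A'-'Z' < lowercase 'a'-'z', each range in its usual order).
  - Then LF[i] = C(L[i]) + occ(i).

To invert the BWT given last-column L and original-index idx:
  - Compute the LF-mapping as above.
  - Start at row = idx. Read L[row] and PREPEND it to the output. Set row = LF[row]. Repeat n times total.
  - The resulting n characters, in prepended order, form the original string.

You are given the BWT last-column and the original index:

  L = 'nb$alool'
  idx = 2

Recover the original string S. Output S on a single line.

LF mapping: 5 2 0 1 3 6 7 4
Walk LF starting at row 2, prepending L[row]:
  step 1: row=2, L[2]='$', prepend. Next row=LF[2]=0
  step 2: row=0, L[0]='n', prepend. Next row=LF[0]=5
  step 3: row=5, L[5]='o', prepend. Next row=LF[5]=6
  step 4: row=6, L[6]='o', prepend. Next row=LF[6]=7
  step 5: row=7, L[7]='l', prepend. Next row=LF[7]=4
  step 6: row=4, L[4]='l', prepend. Next row=LF[4]=3
  step 7: row=3, L[3]='a', prepend. Next row=LF[3]=1
  step 8: row=1, L[1]='b', prepend. Next row=LF[1]=2
Reversed output: balloon$

Answer: balloon$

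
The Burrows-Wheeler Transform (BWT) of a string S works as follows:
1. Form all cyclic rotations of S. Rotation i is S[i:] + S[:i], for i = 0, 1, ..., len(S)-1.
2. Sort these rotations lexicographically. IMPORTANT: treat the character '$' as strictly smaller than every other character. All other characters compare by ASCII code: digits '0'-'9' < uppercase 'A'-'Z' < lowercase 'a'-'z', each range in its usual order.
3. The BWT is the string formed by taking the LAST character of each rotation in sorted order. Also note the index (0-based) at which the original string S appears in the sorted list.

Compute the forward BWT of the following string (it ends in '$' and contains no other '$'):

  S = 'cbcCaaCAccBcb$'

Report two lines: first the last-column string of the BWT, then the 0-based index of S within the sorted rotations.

All 14 rotations (rotation i = S[i:]+S[:i]):
  rot[0] = cbcCaaCAccBcb$
  rot[1] = bcCaaCAccBcb$c
  rot[2] = cCaaCAccBcb$cb
  rot[3] = CaaCAccBcb$cbc
  rot[4] = aaCAccBcb$cbcC
  rot[5] = aCAccBcb$cbcCa
  rot[6] = CAccBcb$cbcCaa
  rot[7] = AccBcb$cbcCaaC
  rot[8] = ccBcb$cbcCaaCA
  rot[9] = cBcb$cbcCaaCAc
  rot[10] = Bcb$cbcCaaCAcc
  rot[11] = cb$cbcCaaCAccB
  rot[12] = b$cbcCaaCAccBc
  rot[13] = $cbcCaaCAccBcb
Sorted (with $ < everything):
  sorted[0] = $cbcCaaCAccBcb  (last char: 'b')
  sorted[1] = AccBcb$cbcCaaC  (last char: 'C')
  sorted[2] = Bcb$cbcCaaCAcc  (last char: 'c')
  sorted[3] = CAccBcb$cbcCaa  (last char: 'a')
  sorted[4] = CaaCAccBcb$cbc  (last char: 'c')
  sorted[5] = aCAccBcb$cbcCa  (last char: 'a')
  sorted[6] = aaCAccBcb$cbcC  (last char: 'C')
  sorted[7] = b$cbcCaaCAccBc  (last char: 'c')
  sorted[8] = bcCaaCAccBcb$c  (last char: 'c')
  sorted[9] = cBcb$cbcCaaCAc  (last char: 'c')
  sorted[10] = cCaaCAccBcb$cb  (last char: 'b')
  sorted[11] = cb$cbcCaaCAccB  (last char: 'B')
  sorted[12] = cbcCaaCAccBcb$  (last char: '$')
  sorted[13] = ccBcb$cbcCaaCA  (last char: 'A')
Last column: bCcacaCcccbB$A
Original string S is at sorted index 12

Answer: bCcacaCcccbB$A
12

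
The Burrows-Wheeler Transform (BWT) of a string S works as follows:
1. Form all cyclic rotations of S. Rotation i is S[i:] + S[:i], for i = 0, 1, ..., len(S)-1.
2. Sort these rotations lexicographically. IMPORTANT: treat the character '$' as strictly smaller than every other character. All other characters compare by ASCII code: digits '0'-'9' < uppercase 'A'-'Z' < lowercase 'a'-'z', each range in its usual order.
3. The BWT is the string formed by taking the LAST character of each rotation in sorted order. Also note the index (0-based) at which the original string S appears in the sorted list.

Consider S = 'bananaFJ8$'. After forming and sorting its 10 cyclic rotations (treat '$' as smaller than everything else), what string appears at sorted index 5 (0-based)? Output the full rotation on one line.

All 10 rotations (rotation i = S[i:]+S[:i]):
  rot[0] = bananaFJ8$
  rot[1] = ananaFJ8$b
  rot[2] = nanaFJ8$ba
  rot[3] = anaFJ8$ban
  rot[4] = naFJ8$bana
  rot[5] = aFJ8$banan
  rot[6] = FJ8$banana
  rot[7] = J8$bananaF
  rot[8] = 8$bananaFJ
  rot[9] = $bananaFJ8
Sorted (with $ < everything):
  sorted[0] = $bananaFJ8
  sorted[1] = 8$bananaFJ
  sorted[2] = FJ8$banana
  sorted[3] = J8$bananaF
  sorted[4] = aFJ8$banan
  sorted[5] = anaFJ8$ban
  sorted[6] = ananaFJ8$b
  sorted[7] = bananaFJ8$
  sorted[8] = naFJ8$bana
  sorted[9] = nanaFJ8$ba
sorted[5] = anaFJ8$ban

Answer: anaFJ8$ban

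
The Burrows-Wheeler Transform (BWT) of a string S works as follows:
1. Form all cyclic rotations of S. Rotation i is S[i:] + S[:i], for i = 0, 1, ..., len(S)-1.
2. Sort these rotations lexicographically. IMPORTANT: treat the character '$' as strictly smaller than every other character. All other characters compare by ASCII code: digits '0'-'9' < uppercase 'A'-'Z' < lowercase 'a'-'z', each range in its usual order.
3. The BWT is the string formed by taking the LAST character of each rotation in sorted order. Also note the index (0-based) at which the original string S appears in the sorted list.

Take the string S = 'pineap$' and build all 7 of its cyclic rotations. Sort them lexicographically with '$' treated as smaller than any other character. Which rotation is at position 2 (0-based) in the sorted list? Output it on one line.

All 7 rotations (rotation i = S[i:]+S[:i]):
  rot[0] = pineap$
  rot[1] = ineap$p
  rot[2] = neap$pi
  rot[3] = eap$pin
  rot[4] = ap$pine
  rot[5] = p$pinea
  rot[6] = $pineap
Sorted (with $ < everything):
  sorted[0] = $pineap
  sorted[1] = ap$pine
  sorted[2] = eap$pin
  sorted[3] = ineap$p
  sorted[4] = neap$pi
  sorted[5] = p$pinea
  sorted[6] = pineap$
sorted[2] = eap$pin

Answer: eap$pin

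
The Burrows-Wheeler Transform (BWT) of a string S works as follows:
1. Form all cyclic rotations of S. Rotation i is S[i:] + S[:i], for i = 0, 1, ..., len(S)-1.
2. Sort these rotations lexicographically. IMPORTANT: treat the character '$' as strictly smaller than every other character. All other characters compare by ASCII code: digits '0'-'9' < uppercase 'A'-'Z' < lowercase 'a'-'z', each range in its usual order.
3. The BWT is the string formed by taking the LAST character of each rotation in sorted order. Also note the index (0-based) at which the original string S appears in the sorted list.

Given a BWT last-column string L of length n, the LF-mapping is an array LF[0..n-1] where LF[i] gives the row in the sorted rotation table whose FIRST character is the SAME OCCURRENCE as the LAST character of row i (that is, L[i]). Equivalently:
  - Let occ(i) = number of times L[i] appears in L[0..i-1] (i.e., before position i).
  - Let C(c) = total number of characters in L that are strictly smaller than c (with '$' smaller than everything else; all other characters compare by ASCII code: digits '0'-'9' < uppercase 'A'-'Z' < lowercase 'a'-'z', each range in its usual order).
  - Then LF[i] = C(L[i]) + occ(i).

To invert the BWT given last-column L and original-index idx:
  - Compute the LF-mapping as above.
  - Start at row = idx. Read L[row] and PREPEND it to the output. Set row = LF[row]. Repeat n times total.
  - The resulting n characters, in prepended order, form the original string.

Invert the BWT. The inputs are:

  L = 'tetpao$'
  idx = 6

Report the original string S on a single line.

Answer: teapot$

Derivation:
LF mapping: 5 2 6 4 1 3 0
Walk LF starting at row 6, prepending L[row]:
  step 1: row=6, L[6]='$', prepend. Next row=LF[6]=0
  step 2: row=0, L[0]='t', prepend. Next row=LF[0]=5
  step 3: row=5, L[5]='o', prepend. Next row=LF[5]=3
  step 4: row=3, L[3]='p', prepend. Next row=LF[3]=4
  step 5: row=4, L[4]='a', prepend. Next row=LF[4]=1
  step 6: row=1, L[1]='e', prepend. Next row=LF[1]=2
  step 7: row=2, L[2]='t', prepend. Next row=LF[2]=6
Reversed output: teapot$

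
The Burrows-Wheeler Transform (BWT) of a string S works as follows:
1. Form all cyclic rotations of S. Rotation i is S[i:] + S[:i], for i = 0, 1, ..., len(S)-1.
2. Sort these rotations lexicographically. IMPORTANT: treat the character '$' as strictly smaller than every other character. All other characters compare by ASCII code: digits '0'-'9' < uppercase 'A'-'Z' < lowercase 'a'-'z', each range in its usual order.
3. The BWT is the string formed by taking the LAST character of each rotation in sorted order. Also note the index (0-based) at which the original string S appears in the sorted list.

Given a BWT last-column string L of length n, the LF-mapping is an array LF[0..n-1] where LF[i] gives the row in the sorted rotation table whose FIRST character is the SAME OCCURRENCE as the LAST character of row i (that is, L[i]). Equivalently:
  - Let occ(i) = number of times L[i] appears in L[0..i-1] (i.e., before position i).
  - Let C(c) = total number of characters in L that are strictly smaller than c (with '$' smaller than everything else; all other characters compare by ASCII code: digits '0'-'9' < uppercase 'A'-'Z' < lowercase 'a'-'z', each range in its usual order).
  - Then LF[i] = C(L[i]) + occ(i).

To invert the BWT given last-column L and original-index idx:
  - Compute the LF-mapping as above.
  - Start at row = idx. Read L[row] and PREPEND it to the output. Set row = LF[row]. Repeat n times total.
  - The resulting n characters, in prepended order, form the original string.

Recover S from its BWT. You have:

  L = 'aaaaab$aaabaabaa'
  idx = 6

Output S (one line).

Answer: aaaaabaabbaaaaa$

Derivation:
LF mapping: 1 2 3 4 5 13 0 6 7 8 14 9 10 15 11 12
Walk LF starting at row 6, prepending L[row]:
  step 1: row=6, L[6]='$', prepend. Next row=LF[6]=0
  step 2: row=0, L[0]='a', prepend. Next row=LF[0]=1
  step 3: row=1, L[1]='a', prepend. Next row=LF[1]=2
  step 4: row=2, L[2]='a', prepend. Next row=LF[2]=3
  step 5: row=3, L[3]='a', prepend. Next row=LF[3]=4
  step 6: row=4, L[4]='a', prepend. Next row=LF[4]=5
  step 7: row=5, L[5]='b', prepend. Next row=LF[5]=13
  step 8: row=13, L[13]='b', prepend. Next row=LF[13]=15
  step 9: row=15, L[15]='a', prepend. Next row=LF[15]=12
  step 10: row=12, L[12]='a', prepend. Next row=LF[12]=10
  step 11: row=10, L[10]='b', prepend. Next row=LF[10]=14
  step 12: row=14, L[14]='a', prepend. Next row=LF[14]=11
  step 13: row=11, L[11]='a', prepend. Next row=LF[11]=9
  step 14: row=9, L[9]='a', prepend. Next row=LF[9]=8
  step 15: row=8, L[8]='a', prepend. Next row=LF[8]=7
  step 16: row=7, L[7]='a', prepend. Next row=LF[7]=6
Reversed output: aaaaabaabbaaaaa$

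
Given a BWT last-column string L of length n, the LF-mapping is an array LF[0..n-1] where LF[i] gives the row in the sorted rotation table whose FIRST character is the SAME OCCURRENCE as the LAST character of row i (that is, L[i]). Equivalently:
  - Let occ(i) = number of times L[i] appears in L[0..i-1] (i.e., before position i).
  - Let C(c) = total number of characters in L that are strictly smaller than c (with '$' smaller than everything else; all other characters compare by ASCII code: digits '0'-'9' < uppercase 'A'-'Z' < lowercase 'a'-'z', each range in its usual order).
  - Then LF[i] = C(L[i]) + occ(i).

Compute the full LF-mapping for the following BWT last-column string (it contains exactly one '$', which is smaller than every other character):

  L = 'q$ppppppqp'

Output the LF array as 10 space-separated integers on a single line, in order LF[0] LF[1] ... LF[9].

Answer: 8 0 1 2 3 4 5 6 9 7

Derivation:
Char counts: '$':1, 'p':7, 'q':2
C (first-col start): C('$')=0, C('p')=1, C('q')=8
L[0]='q': occ=0, LF[0]=C('q')+0=8+0=8
L[1]='$': occ=0, LF[1]=C('$')+0=0+0=0
L[2]='p': occ=0, LF[2]=C('p')+0=1+0=1
L[3]='p': occ=1, LF[3]=C('p')+1=1+1=2
L[4]='p': occ=2, LF[4]=C('p')+2=1+2=3
L[5]='p': occ=3, LF[5]=C('p')+3=1+3=4
L[6]='p': occ=4, LF[6]=C('p')+4=1+4=5
L[7]='p': occ=5, LF[7]=C('p')+5=1+5=6
L[8]='q': occ=1, LF[8]=C('q')+1=8+1=9
L[9]='p': occ=6, LF[9]=C('p')+6=1+6=7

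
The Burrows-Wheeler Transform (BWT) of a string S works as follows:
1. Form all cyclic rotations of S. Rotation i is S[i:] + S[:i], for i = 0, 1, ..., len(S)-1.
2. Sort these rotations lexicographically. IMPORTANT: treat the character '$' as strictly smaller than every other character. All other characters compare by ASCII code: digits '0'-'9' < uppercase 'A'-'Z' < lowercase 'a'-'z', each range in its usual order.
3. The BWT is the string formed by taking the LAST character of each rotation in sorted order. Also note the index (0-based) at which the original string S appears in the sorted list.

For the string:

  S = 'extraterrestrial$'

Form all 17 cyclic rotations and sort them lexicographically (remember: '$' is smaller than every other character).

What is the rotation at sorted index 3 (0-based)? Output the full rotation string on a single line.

Answer: errestrial$extrat

Derivation:
All 17 rotations (rotation i = S[i:]+S[:i]):
  rot[0] = extraterrestrial$
  rot[1] = xtraterrestrial$e
  rot[2] = traterrestrial$ex
  rot[3] = raterrestrial$ext
  rot[4] = aterrestrial$extr
  rot[5] = terrestrial$extra
  rot[6] = errestrial$extrat
  rot[7] = rrestrial$extrate
  rot[8] = restrial$extrater
  rot[9] = estrial$extraterr
  rot[10] = strial$extraterre
  rot[11] = trial$extraterres
  rot[12] = rial$extraterrest
  rot[13] = ial$extraterrestr
  rot[14] = al$extraterrestri
  rot[15] = l$extraterrestria
  rot[16] = $extraterrestrial
Sorted (with $ < everything):
  sorted[0] = $extraterrestrial
  sorted[1] = al$extraterrestri
  sorted[2] = aterrestrial$extr
  sorted[3] = errestrial$extrat
  sorted[4] = estrial$extraterr
  sorted[5] = extraterrestrial$
  sorted[6] = ial$extraterrestr
  sorted[7] = l$extraterrestria
  sorted[8] = raterrestrial$ext
  sorted[9] = restrial$extrater
  sorted[10] = rial$extraterrest
  sorted[11] = rrestrial$extrate
  sorted[12] = strial$extraterre
  sorted[13] = terrestrial$extra
  sorted[14] = traterrestrial$ex
  sorted[15] = trial$extraterres
  sorted[16] = xtraterrestrial$e
sorted[3] = errestrial$extrat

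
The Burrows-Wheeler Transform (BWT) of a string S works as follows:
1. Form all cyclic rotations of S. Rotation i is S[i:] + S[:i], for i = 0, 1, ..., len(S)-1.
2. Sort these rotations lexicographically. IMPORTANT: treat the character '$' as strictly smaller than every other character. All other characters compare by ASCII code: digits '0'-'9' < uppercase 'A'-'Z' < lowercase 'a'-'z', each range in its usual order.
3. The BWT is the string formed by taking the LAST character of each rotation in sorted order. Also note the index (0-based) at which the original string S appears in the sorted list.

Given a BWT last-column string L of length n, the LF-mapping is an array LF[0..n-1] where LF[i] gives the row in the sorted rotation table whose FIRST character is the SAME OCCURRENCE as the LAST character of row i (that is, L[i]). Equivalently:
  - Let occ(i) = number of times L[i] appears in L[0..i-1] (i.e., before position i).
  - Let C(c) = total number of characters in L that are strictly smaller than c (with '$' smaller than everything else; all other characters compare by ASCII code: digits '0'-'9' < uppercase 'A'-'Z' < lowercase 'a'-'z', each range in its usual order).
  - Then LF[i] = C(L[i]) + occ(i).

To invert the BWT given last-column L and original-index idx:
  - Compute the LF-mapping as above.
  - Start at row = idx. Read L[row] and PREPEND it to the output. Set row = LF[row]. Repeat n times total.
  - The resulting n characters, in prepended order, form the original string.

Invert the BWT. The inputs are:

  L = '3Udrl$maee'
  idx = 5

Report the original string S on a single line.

Answer: emeraldU3$

Derivation:
LF mapping: 1 2 4 9 7 0 8 3 5 6
Walk LF starting at row 5, prepending L[row]:
  step 1: row=5, L[5]='$', prepend. Next row=LF[5]=0
  step 2: row=0, L[0]='3', prepend. Next row=LF[0]=1
  step 3: row=1, L[1]='U', prepend. Next row=LF[1]=2
  step 4: row=2, L[2]='d', prepend. Next row=LF[2]=4
  step 5: row=4, L[4]='l', prepend. Next row=LF[4]=7
  step 6: row=7, L[7]='a', prepend. Next row=LF[7]=3
  step 7: row=3, L[3]='r', prepend. Next row=LF[3]=9
  step 8: row=9, L[9]='e', prepend. Next row=LF[9]=6
  step 9: row=6, L[6]='m', prepend. Next row=LF[6]=8
  step 10: row=8, L[8]='e', prepend. Next row=LF[8]=5
Reversed output: emeraldU3$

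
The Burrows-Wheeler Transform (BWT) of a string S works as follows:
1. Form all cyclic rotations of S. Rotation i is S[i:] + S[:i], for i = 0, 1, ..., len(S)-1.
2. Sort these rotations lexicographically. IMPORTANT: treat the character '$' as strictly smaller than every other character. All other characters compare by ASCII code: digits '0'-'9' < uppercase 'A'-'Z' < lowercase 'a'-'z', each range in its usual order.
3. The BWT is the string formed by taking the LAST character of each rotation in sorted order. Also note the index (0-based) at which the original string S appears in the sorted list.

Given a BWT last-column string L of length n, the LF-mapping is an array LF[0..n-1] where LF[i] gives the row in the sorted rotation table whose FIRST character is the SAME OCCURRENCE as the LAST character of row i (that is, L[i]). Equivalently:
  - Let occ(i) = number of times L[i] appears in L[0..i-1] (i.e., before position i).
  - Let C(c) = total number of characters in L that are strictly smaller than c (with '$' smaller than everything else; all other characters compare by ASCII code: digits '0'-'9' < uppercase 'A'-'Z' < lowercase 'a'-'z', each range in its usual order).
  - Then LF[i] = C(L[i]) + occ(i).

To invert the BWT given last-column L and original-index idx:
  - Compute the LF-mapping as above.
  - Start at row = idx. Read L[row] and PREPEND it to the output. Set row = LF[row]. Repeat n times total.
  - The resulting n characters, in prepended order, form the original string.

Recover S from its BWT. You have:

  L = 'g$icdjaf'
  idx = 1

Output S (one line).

Answer: aicdfjg$

Derivation:
LF mapping: 5 0 6 2 3 7 1 4
Walk LF starting at row 1, prepending L[row]:
  step 1: row=1, L[1]='$', prepend. Next row=LF[1]=0
  step 2: row=0, L[0]='g', prepend. Next row=LF[0]=5
  step 3: row=5, L[5]='j', prepend. Next row=LF[5]=7
  step 4: row=7, L[7]='f', prepend. Next row=LF[7]=4
  step 5: row=4, L[4]='d', prepend. Next row=LF[4]=3
  step 6: row=3, L[3]='c', prepend. Next row=LF[3]=2
  step 7: row=2, L[2]='i', prepend. Next row=LF[2]=6
  step 8: row=6, L[6]='a', prepend. Next row=LF[6]=1
Reversed output: aicdfjg$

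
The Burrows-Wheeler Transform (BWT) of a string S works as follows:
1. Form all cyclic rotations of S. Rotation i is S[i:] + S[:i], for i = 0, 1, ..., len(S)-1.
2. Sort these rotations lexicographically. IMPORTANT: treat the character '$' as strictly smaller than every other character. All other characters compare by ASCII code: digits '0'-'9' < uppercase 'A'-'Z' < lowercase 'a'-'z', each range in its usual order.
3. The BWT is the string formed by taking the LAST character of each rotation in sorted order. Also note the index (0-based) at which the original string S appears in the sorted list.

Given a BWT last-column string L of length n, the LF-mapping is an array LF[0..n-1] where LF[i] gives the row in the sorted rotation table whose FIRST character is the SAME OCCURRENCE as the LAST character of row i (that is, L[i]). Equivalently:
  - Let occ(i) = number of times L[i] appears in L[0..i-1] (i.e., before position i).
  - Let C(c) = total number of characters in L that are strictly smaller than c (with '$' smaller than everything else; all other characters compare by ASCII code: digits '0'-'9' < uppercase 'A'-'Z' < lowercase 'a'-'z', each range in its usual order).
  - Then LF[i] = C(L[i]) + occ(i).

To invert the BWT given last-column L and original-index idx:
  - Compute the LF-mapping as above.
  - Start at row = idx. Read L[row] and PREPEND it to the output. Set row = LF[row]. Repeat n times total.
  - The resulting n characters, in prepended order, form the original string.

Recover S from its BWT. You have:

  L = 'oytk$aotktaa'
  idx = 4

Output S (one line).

LF mapping: 6 11 8 4 0 1 7 9 5 10 2 3
Walk LF starting at row 4, prepending L[row]:
  step 1: row=4, L[4]='$', prepend. Next row=LF[4]=0
  step 2: row=0, L[0]='o', prepend. Next row=LF[0]=6
  step 3: row=6, L[6]='o', prepend. Next row=LF[6]=7
  step 4: row=7, L[7]='t', prepend. Next row=LF[7]=9
  step 5: row=9, L[9]='t', prepend. Next row=LF[9]=10
  step 6: row=10, L[10]='a', prepend. Next row=LF[10]=2
  step 7: row=2, L[2]='t', prepend. Next row=LF[2]=8
  step 8: row=8, L[8]='k', prepend. Next row=LF[8]=5
  step 9: row=5, L[5]='a', prepend. Next row=LF[5]=1
  step 10: row=1, L[1]='y', prepend. Next row=LF[1]=11
  step 11: row=11, L[11]='a', prepend. Next row=LF[11]=3
  step 12: row=3, L[3]='k', prepend. Next row=LF[3]=4
Reversed output: kayaktattoo$

Answer: kayaktattoo$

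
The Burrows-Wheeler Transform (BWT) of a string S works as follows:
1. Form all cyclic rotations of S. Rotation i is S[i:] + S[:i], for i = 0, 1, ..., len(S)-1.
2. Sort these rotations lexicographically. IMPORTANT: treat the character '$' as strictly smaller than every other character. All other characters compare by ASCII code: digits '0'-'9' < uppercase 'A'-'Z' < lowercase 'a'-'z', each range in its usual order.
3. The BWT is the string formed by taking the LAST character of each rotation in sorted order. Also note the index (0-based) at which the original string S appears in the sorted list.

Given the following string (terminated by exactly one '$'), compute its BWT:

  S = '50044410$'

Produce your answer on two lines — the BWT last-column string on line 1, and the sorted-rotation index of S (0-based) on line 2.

All 9 rotations (rotation i = S[i:]+S[:i]):
  rot[0] = 50044410$
  rot[1] = 0044410$5
  rot[2] = 044410$50
  rot[3] = 44410$500
  rot[4] = 4410$5004
  rot[5] = 410$50044
  rot[6] = 10$500444
  rot[7] = 0$5004441
  rot[8] = $50044410
Sorted (with $ < everything):
  sorted[0] = $50044410  (last char: '0')
  sorted[1] = 0$5004441  (last char: '1')
  sorted[2] = 0044410$5  (last char: '5')
  sorted[3] = 044410$50  (last char: '0')
  sorted[4] = 10$500444  (last char: '4')
  sorted[5] = 410$50044  (last char: '4')
  sorted[6] = 4410$5004  (last char: '4')
  sorted[7] = 44410$500  (last char: '0')
  sorted[8] = 50044410$  (last char: '$')
Last column: 01504440$
Original string S is at sorted index 8

Answer: 01504440$
8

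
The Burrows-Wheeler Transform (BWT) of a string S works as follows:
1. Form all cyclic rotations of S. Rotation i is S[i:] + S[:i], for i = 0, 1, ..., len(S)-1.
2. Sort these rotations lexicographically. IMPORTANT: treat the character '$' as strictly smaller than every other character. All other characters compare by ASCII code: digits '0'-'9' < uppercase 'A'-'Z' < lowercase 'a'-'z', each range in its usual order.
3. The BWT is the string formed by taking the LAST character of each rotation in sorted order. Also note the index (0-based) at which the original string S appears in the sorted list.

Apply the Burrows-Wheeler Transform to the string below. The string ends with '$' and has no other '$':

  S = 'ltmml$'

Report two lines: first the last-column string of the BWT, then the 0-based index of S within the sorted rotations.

Answer: lm$mtl
2

Derivation:
All 6 rotations (rotation i = S[i:]+S[:i]):
  rot[0] = ltmml$
  rot[1] = tmml$l
  rot[2] = mml$lt
  rot[3] = ml$ltm
  rot[4] = l$ltmm
  rot[5] = $ltmml
Sorted (with $ < everything):
  sorted[0] = $ltmml  (last char: 'l')
  sorted[1] = l$ltmm  (last char: 'm')
  sorted[2] = ltmml$  (last char: '$')
  sorted[3] = ml$ltm  (last char: 'm')
  sorted[4] = mml$lt  (last char: 't')
  sorted[5] = tmml$l  (last char: 'l')
Last column: lm$mtl
Original string S is at sorted index 2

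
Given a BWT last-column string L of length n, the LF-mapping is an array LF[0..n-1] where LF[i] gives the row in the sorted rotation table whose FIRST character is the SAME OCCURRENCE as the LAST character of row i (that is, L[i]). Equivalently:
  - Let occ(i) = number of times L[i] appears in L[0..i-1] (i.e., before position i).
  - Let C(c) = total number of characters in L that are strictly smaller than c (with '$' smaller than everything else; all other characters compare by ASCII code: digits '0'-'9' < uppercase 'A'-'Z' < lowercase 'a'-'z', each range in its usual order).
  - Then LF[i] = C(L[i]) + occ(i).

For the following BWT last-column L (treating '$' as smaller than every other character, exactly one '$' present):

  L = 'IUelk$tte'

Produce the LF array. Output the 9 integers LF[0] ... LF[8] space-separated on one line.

Answer: 1 2 3 6 5 0 7 8 4

Derivation:
Char counts: '$':1, 'I':1, 'U':1, 'e':2, 'k':1, 'l':1, 't':2
C (first-col start): C('$')=0, C('I')=1, C('U')=2, C('e')=3, C('k')=5, C('l')=6, C('t')=7
L[0]='I': occ=0, LF[0]=C('I')+0=1+0=1
L[1]='U': occ=0, LF[1]=C('U')+0=2+0=2
L[2]='e': occ=0, LF[2]=C('e')+0=3+0=3
L[3]='l': occ=0, LF[3]=C('l')+0=6+0=6
L[4]='k': occ=0, LF[4]=C('k')+0=5+0=5
L[5]='$': occ=0, LF[5]=C('$')+0=0+0=0
L[6]='t': occ=0, LF[6]=C('t')+0=7+0=7
L[7]='t': occ=1, LF[7]=C('t')+1=7+1=8
L[8]='e': occ=1, LF[8]=C('e')+1=3+1=4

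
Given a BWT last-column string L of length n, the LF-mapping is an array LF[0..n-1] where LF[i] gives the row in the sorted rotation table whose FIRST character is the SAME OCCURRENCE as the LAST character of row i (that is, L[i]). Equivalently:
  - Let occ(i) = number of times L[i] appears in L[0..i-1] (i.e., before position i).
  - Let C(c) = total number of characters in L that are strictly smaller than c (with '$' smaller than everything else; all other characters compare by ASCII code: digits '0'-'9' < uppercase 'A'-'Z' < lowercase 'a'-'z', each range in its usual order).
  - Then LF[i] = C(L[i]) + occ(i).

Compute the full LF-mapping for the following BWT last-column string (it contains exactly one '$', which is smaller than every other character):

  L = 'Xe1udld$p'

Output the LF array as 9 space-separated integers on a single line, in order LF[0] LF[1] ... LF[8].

Answer: 2 5 1 8 3 6 4 0 7

Derivation:
Char counts: '$':1, '1':1, 'X':1, 'd':2, 'e':1, 'l':1, 'p':1, 'u':1
C (first-col start): C('$')=0, C('1')=1, C('X')=2, C('d')=3, C('e')=5, C('l')=6, C('p')=7, C('u')=8
L[0]='X': occ=0, LF[0]=C('X')+0=2+0=2
L[1]='e': occ=0, LF[1]=C('e')+0=5+0=5
L[2]='1': occ=0, LF[2]=C('1')+0=1+0=1
L[3]='u': occ=0, LF[3]=C('u')+0=8+0=8
L[4]='d': occ=0, LF[4]=C('d')+0=3+0=3
L[5]='l': occ=0, LF[5]=C('l')+0=6+0=6
L[6]='d': occ=1, LF[6]=C('d')+1=3+1=4
L[7]='$': occ=0, LF[7]=C('$')+0=0+0=0
L[8]='p': occ=0, LF[8]=C('p')+0=7+0=7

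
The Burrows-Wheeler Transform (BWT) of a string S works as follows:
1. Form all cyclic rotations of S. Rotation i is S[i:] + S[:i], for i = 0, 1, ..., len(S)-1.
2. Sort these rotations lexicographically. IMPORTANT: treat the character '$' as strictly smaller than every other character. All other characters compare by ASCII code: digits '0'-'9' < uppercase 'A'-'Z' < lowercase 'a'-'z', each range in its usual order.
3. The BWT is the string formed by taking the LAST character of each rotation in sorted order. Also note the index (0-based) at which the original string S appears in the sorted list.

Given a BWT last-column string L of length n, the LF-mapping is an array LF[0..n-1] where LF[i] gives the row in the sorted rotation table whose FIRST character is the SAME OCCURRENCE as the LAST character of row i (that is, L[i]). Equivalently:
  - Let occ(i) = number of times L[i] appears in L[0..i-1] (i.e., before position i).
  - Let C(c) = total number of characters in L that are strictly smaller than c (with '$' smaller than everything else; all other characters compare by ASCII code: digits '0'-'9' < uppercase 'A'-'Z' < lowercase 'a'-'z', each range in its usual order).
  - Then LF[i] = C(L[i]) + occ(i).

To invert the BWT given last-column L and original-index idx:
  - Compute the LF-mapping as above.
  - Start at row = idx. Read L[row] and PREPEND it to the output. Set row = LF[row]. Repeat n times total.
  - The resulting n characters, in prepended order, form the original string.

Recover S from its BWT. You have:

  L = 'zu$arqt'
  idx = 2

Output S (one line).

Answer: quartz$

Derivation:
LF mapping: 6 5 0 1 3 2 4
Walk LF starting at row 2, prepending L[row]:
  step 1: row=2, L[2]='$', prepend. Next row=LF[2]=0
  step 2: row=0, L[0]='z', prepend. Next row=LF[0]=6
  step 3: row=6, L[6]='t', prepend. Next row=LF[6]=4
  step 4: row=4, L[4]='r', prepend. Next row=LF[4]=3
  step 5: row=3, L[3]='a', prepend. Next row=LF[3]=1
  step 6: row=1, L[1]='u', prepend. Next row=LF[1]=5
  step 7: row=5, L[5]='q', prepend. Next row=LF[5]=2
Reversed output: quartz$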